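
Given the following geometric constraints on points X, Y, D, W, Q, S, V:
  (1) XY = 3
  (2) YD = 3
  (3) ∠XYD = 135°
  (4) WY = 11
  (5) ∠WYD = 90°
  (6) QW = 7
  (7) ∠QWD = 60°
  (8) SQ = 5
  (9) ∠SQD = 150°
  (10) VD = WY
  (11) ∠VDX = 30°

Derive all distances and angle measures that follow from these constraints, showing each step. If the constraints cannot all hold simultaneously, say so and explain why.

The constraints are consistent.

From the given relations:
  VD = WY = 11

Step 1: From XY = 3, YD = 3, and ∠XYD = 135°, by the law of cosines:
  XD² = XY² + YD² - 2·XY·YD·cos(135°) = 9 + 9 + 12.73 = 30.73
  XD ≈ 5.54

Step 2: From DY = 3, YW = 11, and ∠DYW = 90°, by the law of cosines:
  DW² = DY² + YW² - 2·DY·YW·cos(90°) = 9 + 121 - 0 = 130
  DW = √130

Step 3: From XD = 5.54, DV = 11, and ∠XDV = 30°, by the law of cosines:
  XV² = XD² + DV² - 2·XD·DV·cos(30°) = 30.73 + 121 - 105.6 = 46.11
  XV ≈ 6.79

Step 4: From DW = √130, WQ = 7, and ∠DWQ = 60°, by the law of cosines:
  DQ² = DW² + WQ² - 2·DW·WQ·cos(60°) = 130 + 49 - 79.81 = 99.19
  DQ ≈ 9.96

Step 5: From XD = 5.54, XY = 3, DY = 3, by the inverse law of cosines:
  cos(∠DXY) = (XD² + XY² - DY²) / (2·XD·XY)
  ∠DXY = 22.5°

Step 6: From DW = √130, DY = 3, WY = 11, by the inverse law of cosines:
  cos(∠WDY) = (DW² + DY² - WY²) / (2·DW·DY)
  ∠WDY = 74.74°

Step 7: From DX = 5.54, DY = 3, XY = 3, by the inverse law of cosines:
  cos(∠XDY) = (DX² + DY² - XY²) / (2·DX·DY)
  ∠XDY = 22.5°

Step 8: From WD = √130, WY = 11, DY = 3, by the inverse law of cosines:
  cos(∠DWY) = (WD² + WY² - DY²) / (2·WD·WY)
  ∠DWY = 15.26°

Step 9: From DQ = 9.96, QS = 5, and ∠DQS = 150°, by the law of cosines:
  DS² = DQ² + QS² - 2·DQ·QS·cos(150°) = 99.19 + 25 + 86.25 = 210.4
  DS ≈ 14.51

Step 10: From XD = 5.54, XV = 6.79, DV = 11, by the inverse law of cosines:
  cos(∠DXV) = (XD² + XV² - DV²) / (2·XD·XV)
  ∠DXV = 125.91°

Step 11: From DQ = 9.96, DW = √130, QW = 7, by the inverse law of cosines:
  cos(∠QDW) = (DQ² + DW² - QW²) / (2·DQ·DW)
  ∠QDW = 37.5°

Step 12: From QD = 9.96, QW = 7, DW = √130, by the inverse law of cosines:
  cos(∠DQW) = (QD² + QW² - DW²) / (2·QD·QW)
  ∠DQW = 82.5°

Step 13: From VD = 11, VX = 6.79, DX = 5.54, by the inverse law of cosines:
  cos(∠DVX) = (VD² + VX² - DX²) / (2·VD·VX)
  ∠DVX = 24.09°

Step 14: From DQ = 9.96, DS = 14.51, QS = 5, by the inverse law of cosines:
  cos(∠QDS) = (DQ² + DS² - QS²) / (2·DQ·DS)
  ∠QDS = 9.92°

Step 15: From SD = 14.51, SQ = 5, DQ = 9.96, by the inverse law of cosines:
  cos(∠DSQ) = (SD² + SQ² - DQ²) / (2·SD·SQ)
  ∠DSQ = 20.08°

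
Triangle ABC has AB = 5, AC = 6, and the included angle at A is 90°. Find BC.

Since angle A = 90°, this is a right triangle and the law of cosines reduces to the Pythagorean theorem.
BC^2 = 5^2 + 6^2 = 61
BC = sqrt(61)

sqrt(61)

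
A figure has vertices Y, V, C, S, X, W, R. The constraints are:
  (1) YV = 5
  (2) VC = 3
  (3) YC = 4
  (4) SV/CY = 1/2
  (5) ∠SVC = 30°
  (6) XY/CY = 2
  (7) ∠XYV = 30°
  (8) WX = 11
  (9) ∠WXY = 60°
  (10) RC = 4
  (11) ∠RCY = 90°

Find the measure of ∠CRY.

Step 1: By the law of cosines on triangle RCY: RY² = 4² + 4² − 2·4·4·cos(90°) = 32, so RY = 4·√2.
Step 2: By the inverse law of cosines on triangle CRY: cos(∠CRY) = (4² + (4·√2)² − 4²) / (2·4·4·√2) = 32/45.25 = 0.7071, so ∠CRY = 45°.

Therefore, the measure of angle ∠CRY = 45°.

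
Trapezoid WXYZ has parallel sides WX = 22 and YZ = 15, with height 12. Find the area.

Area = (22 + 15) * 12 / 2 = 444 / 2 = 222

222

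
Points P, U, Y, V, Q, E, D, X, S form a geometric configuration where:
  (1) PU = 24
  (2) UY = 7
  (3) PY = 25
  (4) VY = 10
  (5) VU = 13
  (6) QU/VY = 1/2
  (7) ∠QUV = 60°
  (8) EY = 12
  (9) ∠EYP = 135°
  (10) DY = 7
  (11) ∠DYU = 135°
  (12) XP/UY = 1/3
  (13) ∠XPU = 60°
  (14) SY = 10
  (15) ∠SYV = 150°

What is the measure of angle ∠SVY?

Step 1: By the law of cosines on triangle VYS: VS² = 10² + 10² − 2·10·10·cos(150°) = 373.21, so VS ≈ 19.32.
Step 2: By the inverse law of cosines on triangle SVY: cos(∠SVY) = (19.32² + 10² − 10²) / (2·19.32·10) = 373.21/386.37 = 0.9659, so ∠SVY = 15°.

Therefore, the measure of angle ∠SVY = 15°.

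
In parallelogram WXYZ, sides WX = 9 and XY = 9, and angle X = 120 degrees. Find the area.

Area = a * b * sin(theta)
Area = 9 * 9 * sin(120 degrees)
Area = 81 * sqrt(3)/2
Area = 81*sqrt(3)/2

81*sqrt(3)/2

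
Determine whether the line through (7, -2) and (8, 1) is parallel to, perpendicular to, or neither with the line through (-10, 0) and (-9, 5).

Slope of line 1: m1 = (1 - -2)/(8 - 7) = 3/1 = 3
Slope of line 2: m2 = (5 - 0)/(-9 - -10) = 5/1 = 5
For parallel lines we need equal slopes: 3 != 5.
For perpendicular lines we need m1*m2 = -1: (3)(5) = 15 != -1.
Since neither condition holds, the lines are neither parallel nor perpendicular.

Neither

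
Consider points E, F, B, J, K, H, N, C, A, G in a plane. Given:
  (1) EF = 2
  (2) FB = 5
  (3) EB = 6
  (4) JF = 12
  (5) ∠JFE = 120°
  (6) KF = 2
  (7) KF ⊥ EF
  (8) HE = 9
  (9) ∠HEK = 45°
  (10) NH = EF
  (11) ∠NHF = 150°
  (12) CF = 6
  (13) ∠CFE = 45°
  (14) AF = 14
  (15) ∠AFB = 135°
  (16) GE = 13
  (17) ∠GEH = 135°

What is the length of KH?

Step 1: By the law of cosines on triangle EFK: EK² = 2² + 2² − 2·2·2·cos(90°) = 8, so EK = 2·√2.
Step 2: By the law of cosines on triangle KEH: KH² = (2·√2)² + 9² − 2·2·√2·9·cos(45°) = 53, so KH = √53.

Therefore, the length of KH = √53.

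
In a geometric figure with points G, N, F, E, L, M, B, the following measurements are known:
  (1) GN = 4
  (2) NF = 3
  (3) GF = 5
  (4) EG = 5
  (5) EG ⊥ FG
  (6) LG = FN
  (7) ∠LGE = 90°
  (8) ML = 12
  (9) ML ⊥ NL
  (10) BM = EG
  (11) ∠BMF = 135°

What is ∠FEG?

Step 1: By the law of cosines on triangle EGF: EF² = 5² + 5² − 2·5·5·cos(90°) = 50, so EF = 5·√2.
Step 2: By the inverse law of cosines on triangle FEG: cos(∠FEG) = ((5·√2)² + 5² − 5²) / (2·5·√2·5) = 50/70.71 = 0.7071, so ∠FEG = 45°.

Therefore, the measure of angle ∠FEG = 45°.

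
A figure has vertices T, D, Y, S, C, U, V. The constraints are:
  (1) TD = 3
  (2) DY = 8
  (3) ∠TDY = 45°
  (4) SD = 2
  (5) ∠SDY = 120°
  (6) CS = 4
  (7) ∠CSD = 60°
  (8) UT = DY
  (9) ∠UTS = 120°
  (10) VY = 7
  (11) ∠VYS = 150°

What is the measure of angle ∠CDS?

Step 1: By the law of cosines on triangle DSC: DC² = 2² + 4² − 2·2·4·cos(60°) = 12, so DC = 2·√3.
Step 2: By the inverse law of cosines on triangle CDS: cos(∠CDS) = ((2·√3)² + 2² − 4²) / (2·2·√3·2) = 0/13.86 = 0, so ∠CDS = 90°.

Therefore, the measure of angle ∠CDS = 90°.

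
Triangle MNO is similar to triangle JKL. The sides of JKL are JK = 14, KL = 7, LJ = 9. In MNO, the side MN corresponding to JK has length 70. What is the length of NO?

k = 70/14 = 5. NO = 5 * 7 = 35.

35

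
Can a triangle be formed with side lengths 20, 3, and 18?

Sort the sides: 3, 18, 20.
It suffices to check that the sum of the two smallest exceeds the largest:
3 + 18 = 21 > 20. ✓
Yes, a valid triangle can be formed.

Yes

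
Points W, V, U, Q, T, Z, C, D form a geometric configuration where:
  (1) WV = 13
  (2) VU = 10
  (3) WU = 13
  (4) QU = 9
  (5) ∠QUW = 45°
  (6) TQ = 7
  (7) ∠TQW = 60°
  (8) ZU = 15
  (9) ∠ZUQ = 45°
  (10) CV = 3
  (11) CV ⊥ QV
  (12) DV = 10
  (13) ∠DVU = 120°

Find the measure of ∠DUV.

Step 1: By the law of cosines on triangle UVD: UD² = 10² + 10² − 2·10·10·cos(120°) = 300, so UD = 10·√3.
Step 2: By the inverse law of cosines on triangle DUV: cos(∠DUV) = ((10·√3)² + 10² − 10²) / (2·10·√3·10) = 300/346.41 = 0.866, so ∠DUV = 30°.

Therefore, the measure of angle ∠DUV = 30°.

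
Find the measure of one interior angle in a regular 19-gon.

Each interior angle of a regular n-gon is (n - 2) * 180 / n.
For n = 19: (19 - 2) * 180 / 19 = 3060/19 = 3060/19 degrees.

3060/19 degrees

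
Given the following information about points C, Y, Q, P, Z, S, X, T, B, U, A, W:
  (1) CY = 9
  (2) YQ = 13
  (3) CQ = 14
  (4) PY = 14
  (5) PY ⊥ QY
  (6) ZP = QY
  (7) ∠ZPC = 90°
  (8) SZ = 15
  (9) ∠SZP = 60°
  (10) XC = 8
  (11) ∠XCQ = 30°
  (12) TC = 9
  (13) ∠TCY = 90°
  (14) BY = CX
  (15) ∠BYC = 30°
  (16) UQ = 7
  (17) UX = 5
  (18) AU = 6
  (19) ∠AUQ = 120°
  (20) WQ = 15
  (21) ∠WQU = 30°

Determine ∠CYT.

Step 1: By the law of cosines on triangle YCT: YT² = 9² + 9² − 2·9·9·cos(90°) = 162, so YT = 9·√2.
Step 2: By the inverse law of cosines on triangle CYT: cos(∠CYT) = (9² + (9·√2)² − 9²) / (2·9·9·√2) = 162/229.1 = 0.7071, so ∠CYT = 45°.

Therefore, the measure of angle ∠CYT = 45°.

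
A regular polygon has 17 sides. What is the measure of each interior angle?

Each interior angle of a regular n-gon is (n - 2) * 180 / n.
For n = 17: (17 - 2) * 180 / 17 = 2700/17 = 2700/17 degrees.

2700/17 degrees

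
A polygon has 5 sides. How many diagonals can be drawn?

Each of the 5 vertices connects to 2 non-adjacent vertices via diagonals.
Total connections = 5 × 2 = 10, but each diagonal is counted twice.
Number of diagonals = 10 / 2 = 5.

5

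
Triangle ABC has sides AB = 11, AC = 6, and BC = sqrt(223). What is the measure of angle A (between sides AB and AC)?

When all three sides of a triangle are known, the law of cosines can be rearranged to find any angle.
cos(C) = (a² + b² - c²) / (2ab) gives cos(A) = -1/2.
Taking the inverse cosine: A = 120°.

120°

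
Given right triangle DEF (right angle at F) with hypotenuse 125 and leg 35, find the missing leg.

By the Pythagorean theorem: EF^2 = DE^2 - DF^2
EF^2 = 125^2 - 35^2 = 15625 - 1225 = 14400
EF = sqrt(14400) = 120

120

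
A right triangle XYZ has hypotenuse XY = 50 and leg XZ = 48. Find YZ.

By the Pythagorean theorem: YZ^2 = XY^2 - XZ^2
YZ^2 = 50^2 - 48^2 = 2500 - 2304 = 196
YZ = sqrt(196) = 14

14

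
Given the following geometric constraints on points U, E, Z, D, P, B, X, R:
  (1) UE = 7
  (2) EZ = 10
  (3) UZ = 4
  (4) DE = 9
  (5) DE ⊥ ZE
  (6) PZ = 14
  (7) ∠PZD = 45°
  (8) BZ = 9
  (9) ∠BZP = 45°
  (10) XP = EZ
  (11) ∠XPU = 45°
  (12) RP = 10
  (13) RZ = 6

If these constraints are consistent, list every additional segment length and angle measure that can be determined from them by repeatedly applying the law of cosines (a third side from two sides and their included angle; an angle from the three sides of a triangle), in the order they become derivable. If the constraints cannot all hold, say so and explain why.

The constraints are consistent. Derivable facts, in order:
After 1 step:
- PB ≈ 9.94
- ZD = √181
- ∠EUZ = 128.68°
- ∠EZU = 33.12°
- ∠PRZ = 120°
- ∠PZR = 38.21°
- ∠RPZ = 21.79°
- ∠UEZ = 18.19°
After 2 steps:
- DP ≈ 10.52
- ∠BPZ = 39.81°
- ∠DZE = 41.99°
- ∠EDZ = 48.01°
- ∠PBZ = 95.19°
After 3 steps:
- ∠DPZ = 64.75°
- ∠PDZ = 70.25°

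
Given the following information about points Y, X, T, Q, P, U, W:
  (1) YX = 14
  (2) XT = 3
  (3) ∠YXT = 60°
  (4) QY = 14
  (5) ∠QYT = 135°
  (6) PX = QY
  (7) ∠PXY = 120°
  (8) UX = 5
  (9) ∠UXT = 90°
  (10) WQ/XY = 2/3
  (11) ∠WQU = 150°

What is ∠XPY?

From the given relations: PX = QY = 14.
Step 1: By the law of cosines on triangle PXY: PY² = 14² + 14² − 2·14·14·cos(120°) = 588, so PY = 14·√3.
Step 2: By the inverse law of cosines on triangle XPY: cos(∠XPY) = (14² + (14·√3)² − 14²) / (2·14·14·√3) = 588/678.96 = 0.866, so ∠XPY = 30°.

Therefore, the measure of angle ∠XPY = 30°.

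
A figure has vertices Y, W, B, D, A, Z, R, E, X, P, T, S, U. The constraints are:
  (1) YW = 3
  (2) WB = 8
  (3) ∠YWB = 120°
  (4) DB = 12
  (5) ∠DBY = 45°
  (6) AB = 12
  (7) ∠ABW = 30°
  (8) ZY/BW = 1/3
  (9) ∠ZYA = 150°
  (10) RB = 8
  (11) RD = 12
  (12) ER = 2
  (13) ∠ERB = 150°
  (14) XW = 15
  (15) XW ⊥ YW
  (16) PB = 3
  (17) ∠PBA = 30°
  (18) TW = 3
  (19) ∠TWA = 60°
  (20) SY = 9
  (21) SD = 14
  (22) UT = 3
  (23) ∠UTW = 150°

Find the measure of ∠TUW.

Step 1: By the law of cosines on triangle UTW: UW² = 3² + 3² − 2·3·3·cos(150°) = 33.59, so UW ≈ 5.8.
Step 2: By the inverse law of cosines on triangle TUW: cos(∠TUW) = (3² + 5.8² − 3²) / (2·3·5.8) = 33.59/34.77 = 0.9659, so ∠TUW = 15°.

Therefore, the measure of angle ∠TUW = 15°.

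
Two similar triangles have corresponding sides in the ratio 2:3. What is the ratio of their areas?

Area ratio = (side ratio)^2 = (2/3)^2 = 4:9.

4:9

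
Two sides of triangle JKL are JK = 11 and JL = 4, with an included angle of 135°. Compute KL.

By the law of cosines: KL^2 = JK^2 + JL^2 - 2*JK*JL*cos(J)
KL^2 = 11^2 + 4^2 - 2*11*4*cos(135°)
KL^2 = 121 + 16 - 88*(-sqrt(2)/2)
KL^2 = 44*sqrt(2) + 137
KL = sqrt(44*sqrt(2) + 137)

sqrt(44*sqrt(2) + 137)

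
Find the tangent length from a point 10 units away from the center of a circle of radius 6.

Let T be the point of tangency. Then QT ⊥ XT (radius ⊥ tangent).
In right triangle QTX: QX² = QT² + XT²
10² = 6² + XT²
XT² = 64, XT = 8

8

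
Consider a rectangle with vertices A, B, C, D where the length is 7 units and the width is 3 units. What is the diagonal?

A rectangle's diagonal splits it into two right triangles, with the diagonal as the hypotenuse.
By the Pythagorean theorem, d^2 = 7^2 + 3^2 = 58.
Therefore d = sqrt(58).

sqrt(58)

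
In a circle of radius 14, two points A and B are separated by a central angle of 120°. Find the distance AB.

Chord = 2(14) sin(60°) = 14*sqrt(3)

14*sqrt(3)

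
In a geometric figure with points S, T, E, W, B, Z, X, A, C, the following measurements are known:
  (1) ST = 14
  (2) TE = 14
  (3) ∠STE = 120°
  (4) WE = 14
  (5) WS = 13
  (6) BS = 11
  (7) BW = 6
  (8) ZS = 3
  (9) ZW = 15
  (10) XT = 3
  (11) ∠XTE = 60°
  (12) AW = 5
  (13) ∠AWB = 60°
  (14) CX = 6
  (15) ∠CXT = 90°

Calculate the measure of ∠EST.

Step 1: By the law of cosines on triangle STE: SE² = 14² + 14² − 2·14·14·cos(120°) = 588, so SE = 14·√3.
Step 2: By the inverse law of cosines on triangle EST: cos(∠EST) = ((14·√3)² + 14² − 14²) / (2·14·√3·14) = 588/678.96 = 0.866, so ∠EST = 30°.

Therefore, the measure of angle ∠EST = 30°.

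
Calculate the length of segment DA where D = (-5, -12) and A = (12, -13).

d = sqrt((12 - -5)^2 + (-13 - -12)^2)
d = sqrt(17^2 + -1^2)
d = sqrt(289 + 1)
d = sqrt(290)

sqrt(290)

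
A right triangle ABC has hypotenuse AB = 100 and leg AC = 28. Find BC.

By the Pythagorean theorem: BC^2 = AB^2 - AC^2
BC^2 = 100^2 - 28^2 = 10000 - 784 = 9216
BC = sqrt(9216) = 96

96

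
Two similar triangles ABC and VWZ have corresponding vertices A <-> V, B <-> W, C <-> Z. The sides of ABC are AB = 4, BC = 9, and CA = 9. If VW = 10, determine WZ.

k = 10/4 = 5/2. WZ = 5/2 * 9 = 45/2.

45/2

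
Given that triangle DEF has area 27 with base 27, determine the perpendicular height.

Rearranging the area formula Area = (1/2) * base * height:
height = 2 * Area / base = 2 * 27 / 27 = 2.

2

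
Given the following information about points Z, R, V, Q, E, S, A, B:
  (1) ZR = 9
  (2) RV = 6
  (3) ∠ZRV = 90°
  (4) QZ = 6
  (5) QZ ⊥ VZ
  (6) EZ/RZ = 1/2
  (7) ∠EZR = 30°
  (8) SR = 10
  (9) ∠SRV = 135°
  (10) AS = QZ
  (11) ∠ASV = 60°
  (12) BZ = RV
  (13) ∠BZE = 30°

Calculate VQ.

Step 1: By the law of cosines on triangle ZRV: ZV² = 9² + 6² − 2·9·6·cos(90°) = 117, so ZV = 3·√13.
Step 2: By the law of cosines on triangle VZQ: VQ² = (3·√13)² + 6² − 2·3·√13·6·cos(90°) = 153, so VQ = 3·√17.

Therefore, the length of VQ = 3·√17.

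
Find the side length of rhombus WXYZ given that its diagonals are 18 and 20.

In a rhombus, the diagonals bisect each other perpendicularly, creating four congruent right triangles.
Each triangle has legs 9 (half of 18) and 10 (half of 20).
The hypotenuse of each right triangle is a side of the rhombus:
side = sqrt(9^2 + 10^2) = sqrt(181)

sqrt(181)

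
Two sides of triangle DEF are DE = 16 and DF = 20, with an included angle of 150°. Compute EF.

When two sides and the included angle are known, the law of cosines gives the third side.
c^2 = a^2 + b^2 - 2ab cos(C) generalizes the Pythagorean theorem to non-right triangles.
Here: EF^2 = 256 + 400 - 640*(-sqrt(3)/2) = 320*sqrt(3) + 656
EF = 4*sqrt(20*sqrt(3) + 41)

4*sqrt(20*sqrt(3) + 41)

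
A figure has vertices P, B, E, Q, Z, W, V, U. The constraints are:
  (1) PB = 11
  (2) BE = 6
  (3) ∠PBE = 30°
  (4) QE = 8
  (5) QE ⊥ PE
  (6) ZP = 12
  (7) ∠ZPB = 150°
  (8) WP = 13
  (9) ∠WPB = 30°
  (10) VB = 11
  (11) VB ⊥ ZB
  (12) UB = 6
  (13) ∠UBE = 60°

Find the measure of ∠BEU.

Step 1: By the law of cosines on triangle EBU: EU² = 6² + 6² − 2·6·6·cos(60°) = 36, so EU = 6.
Step 2: By the inverse law of cosines on triangle BEU: cos(∠BEU) = (6² + 6² − 6²) / (2·6·6) = 36/72 = 0.5, so ∠BEU = 60°.

Therefore, the measure of angle ∠BEU = 60°.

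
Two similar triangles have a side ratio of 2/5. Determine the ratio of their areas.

Area ratio = (side ratio)^2 = (2/5)^2 = 4:25.

4:25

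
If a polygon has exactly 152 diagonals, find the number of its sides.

Using d = n(n - 3)/2, we solve 152 = n(n - 3)/2.
So n(n - 3) = 304.
Testing n = 19: 19 * 16 = 304 = 304. Correct.
The polygon has 19 sides.

19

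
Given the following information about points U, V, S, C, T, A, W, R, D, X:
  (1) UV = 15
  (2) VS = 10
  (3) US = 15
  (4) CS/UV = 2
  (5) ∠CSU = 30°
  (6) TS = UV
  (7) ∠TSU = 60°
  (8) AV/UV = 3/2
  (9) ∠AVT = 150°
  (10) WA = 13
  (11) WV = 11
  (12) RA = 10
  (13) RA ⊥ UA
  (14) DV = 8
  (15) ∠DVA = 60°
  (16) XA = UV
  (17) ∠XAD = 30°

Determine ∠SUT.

From the given relations: TS = UV = 15.
Step 1: By the law of cosines on triangle UST: UT² = 15² + 15² − 2·15·15·cos(60°) = 225, so UT = 15.
Step 2: By the inverse law of cosines on triangle SUT: cos(∠SUT) = (15² + 15² − 15²) / (2·15·15) = 225/450 = 0.5, so ∠SUT = 60°.

Therefore, the measure of angle ∠SUT = 60°.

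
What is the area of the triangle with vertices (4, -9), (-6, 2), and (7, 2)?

Using the Shoelace formula for a triangle:
Area = (1/2)|x0(y1 - y2) + x1(y2 - y0) + x2(y0 - y1)|
Area = (1/2)|4(2 - 2) + -6(2 - -9) + 7(-9 - 2)|
Area = (1/2)|0 + -66 + -77|
Area = (1/2)|-143|
Area = (1/2)(143)
Area = 143/2

143/2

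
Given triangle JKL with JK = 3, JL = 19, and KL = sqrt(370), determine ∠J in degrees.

cos(J) = (3² + 19² - (sqrt(370))²) / (2 × 3 × 19) = 0, so J = arccos(0) = 90°.

90°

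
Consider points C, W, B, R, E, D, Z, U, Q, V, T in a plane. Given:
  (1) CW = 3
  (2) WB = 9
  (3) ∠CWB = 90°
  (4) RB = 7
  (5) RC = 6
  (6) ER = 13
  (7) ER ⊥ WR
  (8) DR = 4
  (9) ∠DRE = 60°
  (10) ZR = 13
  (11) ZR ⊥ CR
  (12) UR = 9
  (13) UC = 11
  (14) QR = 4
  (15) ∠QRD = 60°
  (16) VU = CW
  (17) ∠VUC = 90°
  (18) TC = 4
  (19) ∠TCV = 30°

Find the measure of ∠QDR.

Step 1: By the law of cosines on triangle DRQ: DQ² = 4² + 4² − 2·4·4·cos(60°) = 16, so DQ = 4.
Step 2: By the inverse law of cosines on triangle QDR: cos(∠QDR) = (4² + 4² − 4²) / (2·4·4) = 16/32 = 0.5, so ∠QDR = 60°.

Therefore, the measure of angle ∠QDR = 60°.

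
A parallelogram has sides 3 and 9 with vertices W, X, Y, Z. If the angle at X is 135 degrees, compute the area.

The area of a parallelogram equals the product of two adjacent sides times the sine of the included angle.
This is because the height equals 9 * sin(135°) = 9*sqrt(2)/2.
Area = 3 * 9*sqrt(2)/2 = 27*sqrt(2)/2

27*sqrt(2)/2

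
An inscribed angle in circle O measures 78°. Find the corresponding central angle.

Central angle = 2 × 78° = 156° (inscribed angle theorem).

156°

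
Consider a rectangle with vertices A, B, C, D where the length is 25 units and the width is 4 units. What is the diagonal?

d = sqrt(25^2 + 4^2) = sqrt(641)

sqrt(641)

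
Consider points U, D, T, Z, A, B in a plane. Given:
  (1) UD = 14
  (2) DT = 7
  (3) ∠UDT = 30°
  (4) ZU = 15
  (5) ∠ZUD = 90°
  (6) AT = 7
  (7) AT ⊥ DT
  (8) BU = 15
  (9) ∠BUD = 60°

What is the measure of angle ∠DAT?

Step 1: By the law of cosines on triangle ATD: AD² = 7² + 7² − 2·7·7·cos(90°) = 98, so AD = 7·√2.
Step 2: By the inverse law of cosines on triangle DAT: cos(∠DAT) = ((7·√2)² + 7² − 7²) / (2·7·√2·7) = 98/138.59 = 0.7071, so ∠DAT = 45°.

Therefore, the measure of angle ∠DAT = 45°.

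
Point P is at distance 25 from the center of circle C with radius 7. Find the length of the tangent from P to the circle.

Let T be the point of tangency. Then CT ⊥ PT (radius ⊥ tangent).
In right triangle CTP: CP² = CT² + PT²
25² = 7² + PT²
PT² = 576, PT = 24

24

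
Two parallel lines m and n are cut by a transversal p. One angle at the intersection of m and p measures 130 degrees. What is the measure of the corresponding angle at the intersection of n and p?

Corresponding angles are equal: 130 degrees.

130 degrees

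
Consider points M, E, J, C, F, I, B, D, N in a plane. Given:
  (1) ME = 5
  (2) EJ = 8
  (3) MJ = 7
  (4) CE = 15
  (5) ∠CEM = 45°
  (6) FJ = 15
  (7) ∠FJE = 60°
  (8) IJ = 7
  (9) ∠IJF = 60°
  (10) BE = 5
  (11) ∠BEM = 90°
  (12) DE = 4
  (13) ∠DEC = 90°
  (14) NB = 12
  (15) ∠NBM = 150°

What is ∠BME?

Step 1: By the law of cosines on triangle MEB: MB² = 5² + 5² − 2·5·5·cos(90°) = 50, so MB = 5·√2.
Step 2: By the inverse law of cosines on triangle BME: cos(∠BME) = ((5·√2)² + 5² − 5²) / (2·5·√2·5) = 50/70.71 = 0.7071, so ∠BME = 45°.

Therefore, the measure of angle ∠BME = 45°.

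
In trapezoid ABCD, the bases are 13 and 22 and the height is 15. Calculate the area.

Area of a trapezoid = (base1 + base2) * height / 2
Area = (13 + 22) * 15 / 2
Area = 35 * 15 / 2
Area = 525 / 2
Area = 525/2

525/2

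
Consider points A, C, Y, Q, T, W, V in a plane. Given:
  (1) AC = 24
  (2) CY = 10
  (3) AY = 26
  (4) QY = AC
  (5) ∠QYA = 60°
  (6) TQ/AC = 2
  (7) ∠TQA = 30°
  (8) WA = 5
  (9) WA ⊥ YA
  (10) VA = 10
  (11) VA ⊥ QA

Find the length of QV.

From the given relations: QY = AC = 24.
Step 1: By the law of cosines on triangle QYA: QA² = 24² + 26² − 2·24·26·cos(60°) = 628, so QA = 2·√157.
Step 2: By the law of cosines on triangle QAV: QV² = (2·√157)² + 10² − 2·2·√157·10·cos(90°) = 728, so QV = 2·√182.

Therefore, the length of QV = 2·√182.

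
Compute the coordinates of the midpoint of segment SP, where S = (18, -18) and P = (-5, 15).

The midpoint is the average of the coordinates:
x: (18 + -5)/2 = 13/2
y: (-18 + 15)/2 = -3/2
Midpoint = (13/2, -3/2)

(13/2, -3/2)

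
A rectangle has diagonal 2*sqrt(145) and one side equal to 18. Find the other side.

The diagonal of a rectangle forms a right triangle with the two sides.
Rearranging the Pythagorean theorem: missing side = sqrt(d^2 - known^2).
= sqrt(580 - 324) = sqrt(256) = 16.

16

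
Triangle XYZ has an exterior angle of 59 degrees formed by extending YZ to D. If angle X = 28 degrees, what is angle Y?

The exterior angle theorem states that an exterior angle equals the sum of the two non-adjacent interior angles.
So 59 = 28 + angle Y, which gives angle Y = 59 - 28 = 31 degrees.

31 degrees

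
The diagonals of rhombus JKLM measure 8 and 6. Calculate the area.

Area = (8 * 6) / 2 = 48 / 2 = 24

24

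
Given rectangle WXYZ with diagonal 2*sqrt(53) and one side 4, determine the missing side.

b = sqrt(d^2 - a^2) = sqrt(212 - 16) = sqrt(196) = 14

14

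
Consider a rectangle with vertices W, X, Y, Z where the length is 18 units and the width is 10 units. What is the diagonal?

A rectangle's diagonal splits it into two right triangles, with the diagonal as the hypotenuse.
By the Pythagorean theorem, d^2 = 18^2 + 10^2 = 424.
Therefore d = sqrt(424) = 2*sqrt(106).

2*sqrt(106)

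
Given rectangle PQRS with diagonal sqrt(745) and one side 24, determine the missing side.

The diagonal of a rectangle forms a right triangle with the two sides.
Rearranging the Pythagorean theorem: missing side = sqrt(d^2 - known^2).
= sqrt(745 - 576) = sqrt(169) = 13.

13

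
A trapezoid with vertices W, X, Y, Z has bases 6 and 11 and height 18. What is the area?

A trapezoid's area equals the midsegment times the height.
The midsegment is (6 + 11) / 2 = 17/2.
Area = 17/2 * 18 = 153.

153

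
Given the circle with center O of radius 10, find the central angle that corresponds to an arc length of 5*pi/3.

θ = 360 × 5*pi/3 / (2π × 10) = 30° (rearranging arc length formula).

30°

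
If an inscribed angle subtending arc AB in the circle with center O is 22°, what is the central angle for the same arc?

The inscribed angle theorem states that a central angle is always twice any inscribed angle that subtends the same arc.
Since the inscribed angle is 22°, the central angle = 2 × 22° = 44°.

44°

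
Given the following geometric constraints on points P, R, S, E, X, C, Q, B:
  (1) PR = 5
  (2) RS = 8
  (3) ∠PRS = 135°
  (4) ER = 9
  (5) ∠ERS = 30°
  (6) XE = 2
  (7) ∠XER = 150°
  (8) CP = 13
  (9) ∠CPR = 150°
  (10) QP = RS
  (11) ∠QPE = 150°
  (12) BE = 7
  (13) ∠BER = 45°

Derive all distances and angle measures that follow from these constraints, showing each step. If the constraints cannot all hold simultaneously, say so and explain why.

The constraints are consistent.

From the given relations:
  QP = RS = 8

Step 1: From PR = 5, RS = 8, and ∠PRS = 135°, by the law of cosines:
  PS² = PR² + RS² - 2·PR·RS·cos(135°) = 25 + 64 + 56.57 = 145.6
  PS ≈ 12.07

Step 2: From RE = 9, EX = 2, and ∠REX = 150°, by the law of cosines:
  RX² = RE² + EX² - 2·RE·EX·cos(150°) = 81 + 4 + 31.18 = 116.2
  RX ≈ 10.78

Step 3: From RP = 5, PC = 13, and ∠RPC = 150°, by the law of cosines:
  RC² = RP² + PC² - 2·RP·PC·cos(150°) = 25 + 169 + 112.6 = 306.6
  RC ≈ 17.51

Step 4: From RE = 9, EB = 7, and ∠REB = 45°, by the law of cosines:
  RB² = RE² + EB² - 2·RE·EB·cos(45°) = 81 + 49 - 89.1 = 40.9
  RB ≈ 6.4

Step 5: From SR = 8, RE = 9, and ∠SRE = 30°, by the law of cosines:
  SE² = SR² + RE² - 2·SR·RE·cos(30°) = 64 + 81 - 124.7 = 20.29
  SE ≈ 4.5

Step 6: From PR = 5, PS = 12.07, RS = 8, by the inverse law of cosines:
  cos(∠RPS) = (PR² + PS² - RS²) / (2·PR·PS)
  ∠RPS = 27.96°

Step 7: From RB = 6.4, RE = 9, BE = 7, by the inverse law of cosines:
  cos(∠BRE) = (RB² + RE² - BE²) / (2·RB·RE)
  ∠BRE = 50.71°

Step 8: From RC = 17.51, RP = 5, CP = 13, by the inverse law of cosines:
  cos(∠CRP) = (RC² + RP² - CP²) / (2·RC·RP)
  ∠CRP = 21.79°

Step 9: From RE = 9, RX = 10.78, EX = 2, by the inverse law of cosines:
  cos(∠ERX) = (RE² + RX² - EX²) / (2·RE·RX)
  ∠ERX = 5.32°

Step 10: From SE = 4.5, SR = 8, ER = 9, by the inverse law of cosines:
  cos(∠ESR) = (SE² + SR² - ER²) / (2·SE·SR)
  ∠ESR = 87.38°

Step 11: From SP = 12.07, SR = 8, PR = 5, by the inverse law of cosines:
  cos(∠PSR) = (SP² + SR² - PR²) / (2·SP·SR)
  ∠PSR = 17.04°

Step 12: From ER = 9, ES = 4.5, RS = 8, by the inverse law of cosines:
  cos(∠RES) = (ER² + ES² - RS²) / (2·ER·ES)
  ∠RES = 62.62°

Step 13: From XE = 2, XR = 10.78, ER = 9, by the inverse law of cosines:
  cos(∠EXR) = (XE² + XR² - ER²) / (2·XE·XR)
  ∠EXR = 24.68°

Step 14: From CP = 13, CR = 17.51, PR = 5, by the inverse law of cosines:
  cos(∠PCR) = (CP² + CR² - PR²) / (2·CP·CR)
  ∠PCR = 8.21°

Step 15: From BE = 7, BR = 6.4, ER = 9, by the inverse law of cosines:
  cos(∠EBR) = (BE² + BR² - ER²) / (2·BE·BR)
  ∠EBR = 84.29°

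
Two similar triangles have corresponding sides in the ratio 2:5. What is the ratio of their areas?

Area scales with the square of linear dimensions. If every length is multiplied by 2/5, then the area is multiplied by (2/5)^2 = 4/25.
The area ratio is 4:25.

4:25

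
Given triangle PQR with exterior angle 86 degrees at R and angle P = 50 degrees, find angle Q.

angle Q = 86 - 50 = 36 degrees (exterior angle theorem).

36 degrees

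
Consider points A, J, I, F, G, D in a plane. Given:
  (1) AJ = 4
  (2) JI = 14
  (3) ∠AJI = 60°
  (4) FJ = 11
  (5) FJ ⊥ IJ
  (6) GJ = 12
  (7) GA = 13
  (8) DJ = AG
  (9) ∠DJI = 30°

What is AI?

Step 1: By the law of cosines on triangle AJI: AI² = 4² + 14² − 2·4·14·cos(60°) = 156, so AI = 2·√39.

Therefore, the length of AI = 2·√39.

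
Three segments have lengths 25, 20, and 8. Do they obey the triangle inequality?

Yes.
The triangle inequality requires that the sum of any two sides exceeds the third.
Here 8 + 20 = 28 > 25, so the condition is met.

Yes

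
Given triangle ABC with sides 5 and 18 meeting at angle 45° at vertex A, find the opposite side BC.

By the law of cosines: BC^2 = AB^2 + AC^2 - 2*AB*AC*cos(A)
BC^2 = 5^2 + 18^2 - 2*5*18*cos(45°)
BC^2 = 25 + 324 - 180*(sqrt(2)/2)
BC^2 = 349 - 90*sqrt(2)
BC = sqrt(349 - 90*sqrt(2))

sqrt(349 - 90*sqrt(2))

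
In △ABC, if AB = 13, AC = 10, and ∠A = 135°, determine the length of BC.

By the law of cosines: BC^2 = AB^2 + AC^2 - 2*AB*AC*cos(A)
BC^2 = 13^2 + 10^2 - 2*13*10*cos(135°)
BC^2 = 169 + 100 - 260*(-sqrt(2)/2)
BC^2 = 130*sqrt(2) + 269
BC = sqrt(130*sqrt(2) + 269)

sqrt(130*sqrt(2) + 269)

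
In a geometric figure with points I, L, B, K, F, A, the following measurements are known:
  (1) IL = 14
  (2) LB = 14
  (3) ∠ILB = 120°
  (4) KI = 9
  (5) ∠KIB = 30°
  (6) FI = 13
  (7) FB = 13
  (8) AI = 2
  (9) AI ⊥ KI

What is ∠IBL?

Step 1: By the law of cosines on triangle BLI: BI² = 14² + 14² − 2·14·14·cos(120°) = 588, so BI = 14·√3.
Step 2: By the inverse law of cosines on triangle IBL: cos(∠IBL) = ((14·√3)² + 14² − 14²) / (2·14·√3·14) = 588/678.96 = 0.866, so ∠IBL = 30°.

Therefore, the measure of angle ∠IBL = 30°.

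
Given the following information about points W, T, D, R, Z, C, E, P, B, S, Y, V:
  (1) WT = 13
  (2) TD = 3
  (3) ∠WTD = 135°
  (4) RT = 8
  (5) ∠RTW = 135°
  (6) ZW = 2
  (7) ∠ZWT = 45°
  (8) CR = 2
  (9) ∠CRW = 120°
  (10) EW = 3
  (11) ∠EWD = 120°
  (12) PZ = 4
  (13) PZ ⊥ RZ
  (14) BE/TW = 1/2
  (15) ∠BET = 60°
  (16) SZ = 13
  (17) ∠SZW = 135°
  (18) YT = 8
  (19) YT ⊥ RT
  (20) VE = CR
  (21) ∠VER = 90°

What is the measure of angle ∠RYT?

Step 1: By the law of cosines on triangle YTR: YR² = 8² + 8² − 2·8·8·cos(90°) = 128, so YR = 8·√2.
Step 2: By the inverse law of cosines on triangle RYT: cos(∠RYT) = ((8·√2)² + 8² − 8²) / (2·8·√2·8) = 128/181.02 = 0.7071, so ∠RYT = 45°.

Therefore, the measure of angle ∠RYT = 45°.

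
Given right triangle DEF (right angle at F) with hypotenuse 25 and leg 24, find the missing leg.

EF = sqrt(25^2 - 24^2) = sqrt(49) = 7

7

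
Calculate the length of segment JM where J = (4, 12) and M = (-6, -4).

d = sqrt((-10)^2 + (-16)^2) = sqrt(356) = 2*sqrt(89)

2*sqrt(89)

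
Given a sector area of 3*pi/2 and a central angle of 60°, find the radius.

The sector covers 60°/360° = 1/6 of the full circle.
Full circle area = 3*pi/2 / 1/6 = 9*pi.
Since full area = πr², we get r² = 9*pi/π = 9, so r = 3.

3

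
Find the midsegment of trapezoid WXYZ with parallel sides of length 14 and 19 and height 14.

midsegment = (14 + 19) / 2 = 33 / 2 = 33/2

33/2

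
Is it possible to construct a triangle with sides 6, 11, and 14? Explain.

Sort the sides: 6, 11, 14.
It suffices to check that the sum of the two smallest exceeds the largest:
6 + 11 = 17 > 14. ✓
Yes, a valid triangle can be formed.

Yes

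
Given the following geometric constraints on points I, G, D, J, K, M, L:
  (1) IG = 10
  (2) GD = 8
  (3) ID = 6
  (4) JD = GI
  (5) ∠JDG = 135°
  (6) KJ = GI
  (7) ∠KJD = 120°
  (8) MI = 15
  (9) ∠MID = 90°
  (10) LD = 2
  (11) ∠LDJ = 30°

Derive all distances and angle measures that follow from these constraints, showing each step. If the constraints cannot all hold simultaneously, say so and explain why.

The constraints are consistent.

From the given relations:
  JD = GI = 10
  KJ = GI = 10

Step 1: From GD = 8, DJ = 10, and ∠GDJ = 135°, by the law of cosines:
  GJ² = GD² + DJ² - 2·GD·DJ·cos(135°) = 64 + 100 + 113.1 = 277.1
  GJ ≈ 16.65

Step 2: From DJ = 10, JK = 10, and ∠DJK = 120°, by the law of cosines:
  DK² = DJ² + JK² - 2·DJ·JK·cos(120°) = 100 + 100 + 100 = 300
  DK = 10·√3

Step 3: From DI = 6, IM = 15, and ∠DIM = 90°, by the law of cosines:
  DM² = DI² + IM² - 2·DI·IM·cos(90°) = 36 + 225 - 0 = 261
  DM = 3·√29

Step 4: From JD = 10, DL = 2, and ∠JDL = 30°, by the law of cosines:
  JL² = JD² + DL² - 2·JD·DL·cos(30°) = 100 + 4 - 34.64 = 69.36
  JL ≈ 8.33

Step 5: From ID = 6, IG = 10, DG = 8, by the inverse law of cosines:
  cos(∠DIG) = (ID² + IG² - DG²) / (2·ID·IG)
  ∠DIG = 53.13°

Step 6: From GD = 8, GI = 10, DI = 6, by the inverse law of cosines:
  cos(∠DGI) = (GD² + GI² - DI²) / (2·GD·GI)
  ∠DGI = 36.87°

Step 7: From DG = 8, DI = 6, GI = 10, by the inverse law of cosines:
  cos(∠GDI) = (DG² + DI² - GI²) / (2·DG·DI)
  ∠GDI = 90°

Step 8: From GD = 8, GJ = 16.65, DJ = 10, by the inverse law of cosines:
  cos(∠DGJ) = (GD² + GJ² - DJ²) / (2·GD·GJ)
  ∠DGJ = 25.14°

Step 9: From DI = 6, DM = 3·√29, IM = 15, by the inverse law of cosines:
  cos(∠IDM) = (DI² + DM² - IM²) / (2·DI·DM)
  ∠IDM = 68.2°

Step 10: From DJ = 10, DK = 10·√3, JK = 10, by the inverse law of cosines:
  cos(∠JDK) = (DJ² + DK² - JK²) / (2·DJ·DK)
  ∠JDK = 30°

Step 11: From JD = 10, JG = 16.65, DG = 8, by the inverse law of cosines:
  cos(∠DJG) = (JD² + JG² - DG²) / (2·JD·JG)
  ∠DJG = 19.86°

Step 12: From JD = 10, JL = 8.33, DL = 2, by the inverse law of cosines:
  cos(∠DJL) = (JD² + JL² - DL²) / (2·JD·JL)
  ∠DJL = 6.9°

Step 13: From KD = 10·√3, KJ = 10, DJ = 10, by the inverse law of cosines:
  cos(∠DKJ) = (KD² + KJ² - DJ²) / (2·KD·KJ)
  ∠DKJ = 30°

Step 14: From MD = 3·√29, MI = 15, DI = 6, by the inverse law of cosines:
  cos(∠DMI) = (MD² + MI² - DI²) / (2·MD·MI)
  ∠DMI = 21.8°

Step 15: From LD = 2, LJ = 8.33, DJ = 10, by the inverse law of cosines:
  cos(∠DLJ) = (LD² + LJ² - DJ²) / (2·LD·LJ)
  ∠DLJ = 143.1°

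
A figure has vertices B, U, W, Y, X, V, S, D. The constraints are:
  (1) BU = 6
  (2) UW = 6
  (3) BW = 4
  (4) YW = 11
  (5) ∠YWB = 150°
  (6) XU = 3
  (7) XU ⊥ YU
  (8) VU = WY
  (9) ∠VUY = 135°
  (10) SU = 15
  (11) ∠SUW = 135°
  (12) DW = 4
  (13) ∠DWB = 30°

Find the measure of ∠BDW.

Step 1: By the law of cosines on triangle DWB: DB² = 4² + 4² − 2·4·4·cos(30°) = 4.29, so DB ≈ 2.07.
Step 2: By the inverse law of cosines on triangle BDW: cos(∠BDW) = (2.07² + 4² − 4²) / (2·2.07·4) = 4.29/16.56 = 0.2588, so ∠BDW = 75°.

Therefore, the measure of angle ∠BDW = 75°.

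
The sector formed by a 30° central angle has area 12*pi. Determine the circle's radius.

Sector area A = πr² × θ/360, so r² = 360A / (πθ).
r² = 360 × 12*pi / (π × 30)
r² = 144
r = 12

12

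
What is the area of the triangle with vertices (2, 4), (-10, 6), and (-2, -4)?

The Shoelace formula computes the area from vertex coordinates by summing cross products.
For vertices (2,4), (-10,6), (-2,-4):
Signed sum = 2*6 - -10*4 + -10*-4 - -2*6 + -2*4 - 2*-4
= 52 + 52 + 0 = 104
Area = (1/2)|104| = 52.

52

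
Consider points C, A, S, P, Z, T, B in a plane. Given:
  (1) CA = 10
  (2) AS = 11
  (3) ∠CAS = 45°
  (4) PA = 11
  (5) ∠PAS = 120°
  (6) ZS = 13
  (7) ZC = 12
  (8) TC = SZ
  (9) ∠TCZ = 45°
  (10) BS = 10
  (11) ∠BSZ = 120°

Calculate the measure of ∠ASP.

Step 1: By the law of cosines on triangle SAP: SP² = 11² + 11² − 2·11·11·cos(120°) = 363, so SP = 11·√3.
Step 2: By the inverse law of cosines on triangle ASP: cos(∠ASP) = (11² + (11·√3)² − 11²) / (2·11·11·√3) = 363/419.16 = 0.866, so ∠ASP = 30°.

Therefore, the measure of angle ∠ASP = 30°.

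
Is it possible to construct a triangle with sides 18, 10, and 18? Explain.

Yes.
The triangle inequality requires that the sum of any two sides exceeds the third.
Here 10 + 18 = 28 > 18, so the condition is met.

Yes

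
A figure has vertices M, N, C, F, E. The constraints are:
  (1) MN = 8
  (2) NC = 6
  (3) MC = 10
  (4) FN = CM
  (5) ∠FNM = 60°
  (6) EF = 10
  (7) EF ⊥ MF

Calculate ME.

From the given relations: FN = CM = 10.
Step 1: By the law of cosines on triangle FNM: FM² = 10² + 8² − 2·10·8·cos(60°) = 84, so FM = 2·√21.
Step 2: By the law of cosines on triangle MFE: ME² = (2·√21)² + 10² − 2·2·√21·10·cos(90°) = 184, so ME = 2·√46.

Therefore, the length of ME = 2·√46.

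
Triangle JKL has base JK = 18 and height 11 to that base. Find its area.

Area = (1/2) * base * height
Area = (1/2) * 18 * 11
Area = 99

99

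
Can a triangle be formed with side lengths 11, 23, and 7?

Check the triangle inequality: 11 + 7 = 18 ≤ 23.
Since the sum of two sides does not exceed the third, no triangle can be formed.

No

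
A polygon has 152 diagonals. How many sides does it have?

Using d = n(n - 3)/2, we solve 152 = n(n - 3)/2.
So n(n - 3) = 304.
Testing n = 19: 19 * 16 = 304 = 304. Correct.
The polygon has 19 sides.

19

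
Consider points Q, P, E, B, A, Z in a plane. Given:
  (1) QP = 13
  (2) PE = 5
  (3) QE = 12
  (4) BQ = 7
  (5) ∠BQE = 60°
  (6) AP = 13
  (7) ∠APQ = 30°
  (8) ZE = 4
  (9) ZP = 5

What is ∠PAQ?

Step 1: By the law of cosines on triangle APQ: AQ² = 13² + 13² − 2·13·13·cos(30°) = 45.28, so AQ ≈ 6.73.
Step 2: By the inverse law of cosines on triangle PAQ: cos(∠PAQ) = (13² + 6.73² − 13²) / (2·13·6.73) = 45.28/174.96 = 0.2588, so ∠PAQ = 75°.

Therefore, the measure of angle ∠PAQ = 75°.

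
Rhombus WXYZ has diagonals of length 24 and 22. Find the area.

Area of a rhombus = (d1 * d2) / 2
Area = (24 * 22) / 2
Area = 528 / 2
Area = 264

264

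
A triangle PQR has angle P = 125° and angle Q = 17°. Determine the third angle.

By the triangle angle sum property, the three interior angles of any triangle add up to 180°.
We know angle P = 125° and angle Q = 17°, so their sum is 142°.
Therefore angle R = 180° - 142° = 38°.

38 degrees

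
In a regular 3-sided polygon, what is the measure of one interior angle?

Each interior angle of a regular n-gon is (n - 2) * 180 / n.
For n = 3: (3 - 2) * 180 / 3 = 180/3 = 60 degrees.

60 degrees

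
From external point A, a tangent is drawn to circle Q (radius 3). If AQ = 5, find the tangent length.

tangent = √(d² - r²) = √(5² - 3²) = √(25 - 9) = √16 = 4

4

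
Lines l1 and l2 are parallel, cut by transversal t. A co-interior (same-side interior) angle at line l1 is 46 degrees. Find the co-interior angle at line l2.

Co-interior (same-side interior) angles are between the parallel lines on the same side of the transversal.
Unlike corresponding or alternate interior angles, they are supplementary rather than equal.
So the angle = 180 - 46 = 134 degrees.

134 degrees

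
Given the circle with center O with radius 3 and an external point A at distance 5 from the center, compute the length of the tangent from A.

The tangent, radius, and line from the external point to the center form a right triangle.
The right angle is where the tangent meets the radius.
By the Pythagorean theorem: tangent² + 3² = 5²
tangent² = 25 - 9 = 16
tangent = 4

4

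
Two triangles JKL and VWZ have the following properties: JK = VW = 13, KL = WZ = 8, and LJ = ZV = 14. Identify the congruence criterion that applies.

Consider the given information: JK = VW = 13, KL = WZ = 8, and LJ = ZV = 14
This is not ASA or AAS: ASA requires two angles and the side between them. AAS requires two angles and a non-included side.
The correct criterion is SSS. All three pairs of corresponding sides are equal (Side-Side-Side).

SSS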